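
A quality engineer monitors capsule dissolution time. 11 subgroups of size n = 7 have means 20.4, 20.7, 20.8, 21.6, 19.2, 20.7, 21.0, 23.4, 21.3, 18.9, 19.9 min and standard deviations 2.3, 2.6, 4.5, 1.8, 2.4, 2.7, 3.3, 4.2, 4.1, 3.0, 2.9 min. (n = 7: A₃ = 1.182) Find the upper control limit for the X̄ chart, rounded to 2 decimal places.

24.35

X̄̄ = (20.4 + 20.7 + 20.8 + 21.6 + 19.2 + 20.7 + 21.0 + 23.4 + 21.3 + 18.9 + 19.9) / 11 = 20.7182
s̄ = (2.3 + 2.6 + 4.5 + 1.8 + 2.4 + 2.7 + 3.3 + 4.2 + 4.1 + 3.0 + 2.9) / 11 = 3.0727
UCL = X̄̄ + A₃·s̄ = 20.7182 + 1.182 × 3.0727 = 24.3501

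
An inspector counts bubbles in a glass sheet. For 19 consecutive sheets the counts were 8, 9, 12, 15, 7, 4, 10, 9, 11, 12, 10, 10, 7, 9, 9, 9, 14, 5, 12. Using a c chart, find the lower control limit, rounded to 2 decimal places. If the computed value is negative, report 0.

c̄ = (8 + 9 + 12 + 15 + 7 + 4 + 10 + 9 + 11 + 12 + 10 + 10 + 7 + 9 + 9 + 9 + 14 + 5 + 12) / 19 = 182 / 19 = 9.5789
LCL = c̄ − 3√c̄ = 9.5789 − 3 × 3.0950 = 0.2940

0.29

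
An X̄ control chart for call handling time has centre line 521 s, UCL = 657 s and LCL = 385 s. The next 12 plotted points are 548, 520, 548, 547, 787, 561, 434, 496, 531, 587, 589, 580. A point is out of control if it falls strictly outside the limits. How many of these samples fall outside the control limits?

Compare each point to [385, 657]: sample 5 = 787 > UCL.

1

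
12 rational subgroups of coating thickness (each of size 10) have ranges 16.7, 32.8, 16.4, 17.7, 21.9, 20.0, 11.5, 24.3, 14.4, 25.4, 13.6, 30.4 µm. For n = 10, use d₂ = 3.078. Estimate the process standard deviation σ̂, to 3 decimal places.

6.636

R̄ = (16.7 + 32.8 + 16.4 + 17.7 + 21.9 + 20.0 + 11.5 + 24.3 + 14.4 + 25.4 + 13.6 + 30.4) / 12 = 20.4250
σ̂ = R̄ / d₂ = 20.4250 / 3.078 = 6.6358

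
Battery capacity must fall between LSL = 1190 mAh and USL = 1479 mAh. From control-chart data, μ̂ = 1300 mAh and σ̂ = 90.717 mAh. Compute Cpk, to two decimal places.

Cpu = (USL − μ̂) / (3σ̂) = (1479 − 1300) / (3 × 90.717) = 0.6577; Cpl = (μ̂ − LSL) / (3σ̂) = (1300 − 1190) / (3 × 90.717) = 0.4042; Cpk = min(Cpu, Cpl) = 0.4042

0.40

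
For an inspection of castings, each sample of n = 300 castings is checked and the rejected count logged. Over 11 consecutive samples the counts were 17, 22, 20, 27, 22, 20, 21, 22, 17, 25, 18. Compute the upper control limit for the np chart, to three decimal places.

p̄ = Σdᵢ / (k·n) = 231 / (11 × 300) = 0.07000
UCL = np̄ + 3·√(np̄(1−p̄)) = 21.0000 + 3 × √(21.0000×0.93000) = 21.0000 + 3 × 4.4193 = 34.2578

34.258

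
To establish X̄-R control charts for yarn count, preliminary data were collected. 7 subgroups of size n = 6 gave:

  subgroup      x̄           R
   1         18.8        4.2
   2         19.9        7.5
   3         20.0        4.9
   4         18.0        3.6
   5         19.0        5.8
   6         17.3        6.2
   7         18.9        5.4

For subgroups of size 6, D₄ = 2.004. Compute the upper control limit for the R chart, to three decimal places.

10.764

R̄ = (4.2 + 7.5 + 4.9 + 3.6 + 5.8 + 6.2 + 5.4) / 7 = 37.6000 / 7 = 5.3714
UCL_R = D₄·R̄ = 2.004 × 5.3714 = 10.7643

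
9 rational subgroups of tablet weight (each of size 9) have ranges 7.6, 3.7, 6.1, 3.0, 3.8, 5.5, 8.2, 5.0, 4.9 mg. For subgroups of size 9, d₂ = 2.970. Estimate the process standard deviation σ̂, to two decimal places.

R̄ = (7.6 + 3.7 + 6.1 + 3.0 + 3.8 + 5.5 + 8.2 + 5.0 + 4.9) / 9 = 5.3111
σ̂ = R̄ / d₂ = 5.3111 / 2.970 = 1.7883

1.79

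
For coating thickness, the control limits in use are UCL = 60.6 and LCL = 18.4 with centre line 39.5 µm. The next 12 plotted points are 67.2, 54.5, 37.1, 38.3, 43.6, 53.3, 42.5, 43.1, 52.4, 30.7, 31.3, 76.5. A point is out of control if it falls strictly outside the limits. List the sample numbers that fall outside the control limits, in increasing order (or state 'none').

Compare each point to [18.4, 60.6]: sample 1 = 67.2 > UCL; sample 12 = 76.5 > UCL.

1, 12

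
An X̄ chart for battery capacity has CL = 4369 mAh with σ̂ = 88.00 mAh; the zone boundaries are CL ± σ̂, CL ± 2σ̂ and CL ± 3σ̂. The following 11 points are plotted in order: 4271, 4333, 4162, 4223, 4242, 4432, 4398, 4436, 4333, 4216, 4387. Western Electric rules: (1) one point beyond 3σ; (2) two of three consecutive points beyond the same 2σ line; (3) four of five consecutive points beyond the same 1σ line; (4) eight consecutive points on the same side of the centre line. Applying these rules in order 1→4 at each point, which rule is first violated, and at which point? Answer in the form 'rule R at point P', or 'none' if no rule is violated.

Zone of each point (C = within 1σ̂, B = 1σ̂–2σ̂, A = 2σ̂–3σ̂, * = beyond 3σ̂; sign = side of CL): 1:-B, 2:-C, 3:-A, 4:-B, 5:-B, 6:+C, 7:+C, 8:+C, 9:-C, 10:-B, 11:+C
Rule 3 (four of five consecutive points beyond the same 1σ limit) is satisfied at point 5.

rule 3 at point 5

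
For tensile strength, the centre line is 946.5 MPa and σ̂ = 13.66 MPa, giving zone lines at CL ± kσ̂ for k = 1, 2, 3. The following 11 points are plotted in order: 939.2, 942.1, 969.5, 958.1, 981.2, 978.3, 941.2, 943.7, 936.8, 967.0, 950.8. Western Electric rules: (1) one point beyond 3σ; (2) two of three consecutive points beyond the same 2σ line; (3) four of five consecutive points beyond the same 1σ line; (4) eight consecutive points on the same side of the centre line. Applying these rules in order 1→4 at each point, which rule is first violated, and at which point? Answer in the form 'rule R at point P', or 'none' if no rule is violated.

Zone of each point (C = within 1σ̂, B = 1σ̂–2σ̂, A = 2σ̂–3σ̂, * = beyond 3σ̂; sign = side of CL): 1:-C, 2:-C, 3:+B, 4:+C, 5:+A, 6:+A, 7:-C, 8:-C, 9:-C, 10:+B, 11:+C
Rule 2 (two of three consecutive points beyond the same 2σ limit) is satisfied at point 6.

rule 2 at point 6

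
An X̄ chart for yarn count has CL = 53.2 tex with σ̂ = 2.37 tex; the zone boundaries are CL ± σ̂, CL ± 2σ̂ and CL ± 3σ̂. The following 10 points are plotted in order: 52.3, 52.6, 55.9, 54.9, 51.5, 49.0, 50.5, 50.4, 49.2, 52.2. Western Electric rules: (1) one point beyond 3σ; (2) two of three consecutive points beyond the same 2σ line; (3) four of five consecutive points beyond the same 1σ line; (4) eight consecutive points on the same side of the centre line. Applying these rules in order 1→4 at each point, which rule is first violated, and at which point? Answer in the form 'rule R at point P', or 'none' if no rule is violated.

rule 3 at point 9

Zone of each point (C = within 1σ̂, B = 1σ̂–2σ̂, A = 2σ̂–3σ̂, * = beyond 3σ̂; sign = side of CL): 1:-C, 2:-C, 3:+B, 4:+C, 5:-C, 6:-B, 7:-B, 8:-B, 9:-B, 10:-C
Rule 3 (four of five consecutive points beyond the same 1σ limit) is satisfied at point 9.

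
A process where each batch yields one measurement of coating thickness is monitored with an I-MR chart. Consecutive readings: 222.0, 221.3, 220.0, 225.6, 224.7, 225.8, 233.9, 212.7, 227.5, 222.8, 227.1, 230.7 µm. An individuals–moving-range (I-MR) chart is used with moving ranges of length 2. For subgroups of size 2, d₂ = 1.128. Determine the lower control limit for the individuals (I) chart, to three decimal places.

X̄ = (222.0 + 221.3 + 220.0 + 225.6 + 224.7 + 225.8 + 233.9 + 212.7 + 227.5 + 222.8 + 227.1 + 230.7) / 12 = 224.5083
Moving ranges: 0.7, 1.3, 5.6, 0.9, 1.1, 8.1, 21.2, 14.8, 4.7, 4.3, 3.6; M̄R̄ = 66.3000 / 11 = 6.0273
LCL = X̄ − 3·M̄R̄/d₂ = 224.5083 − 3 × 6.0273 / 1.128 = 208.4784

208.478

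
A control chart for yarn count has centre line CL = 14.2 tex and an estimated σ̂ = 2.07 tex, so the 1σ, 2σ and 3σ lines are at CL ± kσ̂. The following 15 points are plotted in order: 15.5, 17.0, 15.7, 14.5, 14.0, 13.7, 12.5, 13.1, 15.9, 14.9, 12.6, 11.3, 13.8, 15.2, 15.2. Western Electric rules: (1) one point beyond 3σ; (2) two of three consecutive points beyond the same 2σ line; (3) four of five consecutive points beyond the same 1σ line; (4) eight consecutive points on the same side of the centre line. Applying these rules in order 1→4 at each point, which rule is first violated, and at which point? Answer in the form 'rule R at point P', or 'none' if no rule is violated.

Zone of each point (C = within 1σ̂, B = 1σ̂–2σ̂, A = 2σ̂–3σ̂, * = beyond 3σ̂; sign = side of CL): 1:+C, 2:+B, 3:+C, 4:+C, 5:-C, 6:-C, 7:-C, 8:-C, 9:+C, 10:+C, 11:-C, 12:-B, 13:-C, 14:+C, 15:+C
No rule fires across all 15 points.

none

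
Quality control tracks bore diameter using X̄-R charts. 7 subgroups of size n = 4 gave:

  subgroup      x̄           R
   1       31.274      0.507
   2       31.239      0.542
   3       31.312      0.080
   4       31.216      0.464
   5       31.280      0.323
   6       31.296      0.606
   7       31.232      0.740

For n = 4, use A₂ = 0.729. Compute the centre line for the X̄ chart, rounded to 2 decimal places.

31.26

X̄̄ = (31.274 + 31.239 + 31.312 + 31.216 + 31.280 + 31.296 + 31.232) / 7 = 218.8490 / 7 = 31.2641
CL = X̄̄ = 31.2641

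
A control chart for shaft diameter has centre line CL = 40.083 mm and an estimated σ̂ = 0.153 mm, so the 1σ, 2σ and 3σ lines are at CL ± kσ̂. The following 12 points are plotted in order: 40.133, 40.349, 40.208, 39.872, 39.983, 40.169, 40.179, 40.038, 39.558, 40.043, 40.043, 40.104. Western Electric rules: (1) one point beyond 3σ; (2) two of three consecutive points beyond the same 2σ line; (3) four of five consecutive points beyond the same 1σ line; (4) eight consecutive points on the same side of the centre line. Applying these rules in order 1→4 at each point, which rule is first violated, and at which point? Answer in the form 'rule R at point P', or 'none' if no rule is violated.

Zone of each point (C = within 1σ̂, B = 1σ̂–2σ̂, A = 2σ̂–3σ̂, * = beyond 3σ̂; sign = side of CL): 1:+C, 2:+B, 3:+C, 4:-B, 5:-C, 6:+C, 7:+C, 8:-C, 9:-*, 10:-C, 11:-C, 12:+C
Rule 1 (one point beyond the 3σ limits) is satisfied at point 9.

rule 1 at point 9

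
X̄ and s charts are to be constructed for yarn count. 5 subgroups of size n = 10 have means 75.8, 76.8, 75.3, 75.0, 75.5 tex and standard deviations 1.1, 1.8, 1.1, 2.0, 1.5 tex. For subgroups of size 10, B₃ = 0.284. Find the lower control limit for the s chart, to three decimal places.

s̄ = (1.1 + 1.8 + 1.1 + 2.0 + 1.5) / 5 = 1.5000
LCL_s = B₃·s̄ = 0.284 × 1.5000 = 0.4260

0.426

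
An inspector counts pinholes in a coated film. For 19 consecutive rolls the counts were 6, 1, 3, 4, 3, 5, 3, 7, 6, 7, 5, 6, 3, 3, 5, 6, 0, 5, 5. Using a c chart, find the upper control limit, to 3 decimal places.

10.639

c̄ = (6 + 1 + 3 + 4 + 3 + 5 + 3 + 7 + 6 + 7 + 5 + 6 + 3 + 3 + 5 + 6 + 0 + 5 + 5) / 19 = 83 / 19 = 4.3684
UCL = c̄ + 3√c̄ = 4.3684 + 3 × √4.3684 = 4.3684 + 3 × 2.0901 = 10.6387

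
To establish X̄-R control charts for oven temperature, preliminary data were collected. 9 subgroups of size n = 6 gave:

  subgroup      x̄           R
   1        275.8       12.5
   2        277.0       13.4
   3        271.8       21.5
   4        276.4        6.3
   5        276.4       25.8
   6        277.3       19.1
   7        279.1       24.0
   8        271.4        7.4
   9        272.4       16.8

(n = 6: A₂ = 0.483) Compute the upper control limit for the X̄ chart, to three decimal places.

X̄̄ = (275.8 + 277.0 + 271.8 + 276.4 + 276.4 + 277.3 + 279.1 + 271.4 + 272.4) / 9 = 2477.6000 / 9 = 275.2889
R̄ = (12.5 + 13.4 + 21.5 + 6.3 + 25.8 + 19.1 + 24.0 + 7.4 + 16.8) / 9 = 146.8000 / 9 = 16.3111
UCL = X̄̄ + A₂·R̄ = 275.2889 + 0.483 × 16.3111 = 283.1672

283.167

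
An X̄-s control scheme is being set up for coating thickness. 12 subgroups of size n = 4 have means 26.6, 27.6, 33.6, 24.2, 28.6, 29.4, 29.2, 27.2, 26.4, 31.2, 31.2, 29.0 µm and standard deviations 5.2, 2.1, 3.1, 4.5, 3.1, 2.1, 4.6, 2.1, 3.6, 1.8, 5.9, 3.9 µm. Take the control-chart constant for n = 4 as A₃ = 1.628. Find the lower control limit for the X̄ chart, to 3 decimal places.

22.985

X̄̄ = (26.6 + 27.6 + 33.6 + 24.2 + 28.6 + 29.4 + 29.2 + 27.2 + 26.4 + 31.2 + 31.2 + 29.0) / 12 = 28.6833
s̄ = (5.2 + 2.1 + 3.1 + 4.5 + 3.1 + 2.1 + 4.6 + 2.1 + 3.6 + 1.8 + 5.9 + 3.9) / 12 = 3.5000
LCL = X̄̄ − A₃·s̄ = 28.6833 − 1.628 × 3.5000 = 22.9853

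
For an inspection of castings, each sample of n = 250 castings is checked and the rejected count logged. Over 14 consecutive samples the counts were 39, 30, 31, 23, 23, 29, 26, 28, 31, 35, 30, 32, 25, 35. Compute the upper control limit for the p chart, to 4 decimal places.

p̄ = Σdᵢ / (k·n) = 417 / (14 × 250) = 0.11914
UCL = p̄ + 3·√(p̄(1−p̄)/n) = 0.11914 + 3 × √(0.11914×0.88086/250) = 0.11914 + 3 × 0.02049 = 0.18061

0.1806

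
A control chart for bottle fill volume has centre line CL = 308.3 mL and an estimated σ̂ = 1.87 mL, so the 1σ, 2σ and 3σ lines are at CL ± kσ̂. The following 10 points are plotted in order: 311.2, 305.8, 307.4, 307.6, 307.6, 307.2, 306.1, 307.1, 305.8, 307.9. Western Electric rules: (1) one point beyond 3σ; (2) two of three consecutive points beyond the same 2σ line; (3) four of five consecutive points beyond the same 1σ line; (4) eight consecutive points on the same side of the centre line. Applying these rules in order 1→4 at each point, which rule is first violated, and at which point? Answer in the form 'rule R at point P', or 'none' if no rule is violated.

rule 4 at point 9

Zone of each point (C = within 1σ̂, B = 1σ̂–2σ̂, A = 2σ̂–3σ̂, * = beyond 3σ̂; sign = side of CL): 1:+B, 2:-B, 3:-C, 4:-C, 5:-C, 6:-C, 7:-B, 8:-C, 9:-B, 10:-C
Rule 4 (eight consecutive points on the same side of the centre line) is satisfied at point 9.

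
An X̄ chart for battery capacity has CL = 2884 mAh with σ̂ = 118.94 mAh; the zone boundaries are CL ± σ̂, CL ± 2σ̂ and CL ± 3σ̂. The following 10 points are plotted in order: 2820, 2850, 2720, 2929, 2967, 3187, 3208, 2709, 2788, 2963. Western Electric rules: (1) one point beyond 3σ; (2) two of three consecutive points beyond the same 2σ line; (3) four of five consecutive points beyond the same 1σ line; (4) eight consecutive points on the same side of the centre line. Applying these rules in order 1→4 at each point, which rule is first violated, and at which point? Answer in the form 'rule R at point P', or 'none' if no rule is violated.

Zone of each point (C = within 1σ̂, B = 1σ̂–2σ̂, A = 2σ̂–3σ̂, * = beyond 3σ̂; sign = side of CL): 1:-C, 2:-C, 3:-B, 4:+C, 5:+C, 6:+A, 7:+A, 8:-B, 9:-C, 10:+C
Rule 2 (two of three consecutive points beyond the same 2σ limit) is satisfied at point 7.

rule 2 at point 7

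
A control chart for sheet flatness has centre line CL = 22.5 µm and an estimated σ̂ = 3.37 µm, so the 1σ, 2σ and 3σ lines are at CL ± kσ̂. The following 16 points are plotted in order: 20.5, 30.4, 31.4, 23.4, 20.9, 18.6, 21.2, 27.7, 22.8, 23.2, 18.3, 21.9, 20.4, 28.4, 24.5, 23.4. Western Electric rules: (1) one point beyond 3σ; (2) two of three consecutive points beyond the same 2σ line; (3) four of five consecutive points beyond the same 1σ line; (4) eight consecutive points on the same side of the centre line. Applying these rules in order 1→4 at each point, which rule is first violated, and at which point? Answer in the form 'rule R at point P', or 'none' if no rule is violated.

rule 2 at point 3

Zone of each point (C = within 1σ̂, B = 1σ̂–2σ̂, A = 2σ̂–3σ̂, * = beyond 3σ̂; sign = side of CL): 1:-C, 2:+A, 3:+A, 4:+C, 5:-C, 6:-B, 7:-C, 8:+B, 9:+C, 10:+C, 11:-B, 12:-C, 13:-C, 14:+B, 15:+C, 16:+C
Rule 2 (two of three consecutive points beyond the same 2σ limit) is satisfied at point 3.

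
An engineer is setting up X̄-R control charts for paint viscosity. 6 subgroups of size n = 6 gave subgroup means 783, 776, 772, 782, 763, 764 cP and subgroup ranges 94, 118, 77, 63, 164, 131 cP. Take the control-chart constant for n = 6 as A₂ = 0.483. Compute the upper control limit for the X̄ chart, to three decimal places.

X̄̄ = (783 + 776 + 772 + 782 + 763 + 764) / 6 = 4640.0000 / 6 = 773.3333
R̄ = (94 + 118 + 77 + 63 + 164 + 131) / 6 = 647.0000 / 6 = 107.8333
UCL = X̄̄ + A₂·R̄ = 773.3333 + 0.483 × 107.8333 = 825.4168

825.417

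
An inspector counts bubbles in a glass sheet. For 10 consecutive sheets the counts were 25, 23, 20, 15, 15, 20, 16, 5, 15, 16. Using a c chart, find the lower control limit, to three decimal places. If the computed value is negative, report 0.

4.631

c̄ = (25 + 23 + 20 + 15 + 15 + 20 + 16 + 5 + 15 + 16) / 10 = 170 / 10 = 17.0000
LCL = c̄ − 3√c̄ = 17.0000 − 3 × 4.1231 = 4.6307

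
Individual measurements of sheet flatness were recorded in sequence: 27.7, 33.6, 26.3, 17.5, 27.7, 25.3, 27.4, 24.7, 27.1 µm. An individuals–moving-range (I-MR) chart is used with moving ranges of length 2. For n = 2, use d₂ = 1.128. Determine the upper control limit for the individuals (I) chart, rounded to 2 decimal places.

40.26

X̄ = (27.7 + 33.6 + 26.3 + 17.5 + 27.7 + 25.3 + 27.4 + 24.7 + 27.1) / 9 = 26.3667
Moving ranges: 5.9, 7.3, 8.8, 10.2, 2.4, 2.1, 2.7, 2.4; M̄R̄ = 41.8000 / 8 = 5.2250
UCL = X̄ + 3·M̄R̄/d₂ = 26.3667 + 3 × 5.2250 / 1.128 = 40.2629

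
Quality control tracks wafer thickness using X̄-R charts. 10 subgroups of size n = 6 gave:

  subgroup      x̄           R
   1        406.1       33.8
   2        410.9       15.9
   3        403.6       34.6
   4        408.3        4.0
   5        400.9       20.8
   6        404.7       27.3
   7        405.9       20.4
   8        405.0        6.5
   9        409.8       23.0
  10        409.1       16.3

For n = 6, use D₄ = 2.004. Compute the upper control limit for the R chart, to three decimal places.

40.601

R̄ = (33.8 + 15.9 + 34.6 + 4.0 + 20.8 + 27.3 + 20.4 + 6.5 + 23.0 + 16.3) / 10 = 202.6000 / 10 = 20.2600
UCL_R = D₄·R̄ = 2.004 × 20.2600 = 40.6010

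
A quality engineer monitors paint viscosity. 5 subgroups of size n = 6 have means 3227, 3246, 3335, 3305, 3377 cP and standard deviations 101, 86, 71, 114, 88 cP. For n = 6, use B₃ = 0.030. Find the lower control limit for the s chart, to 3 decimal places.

s̄ = (101 + 86 + 71 + 114 + 88) / 5 = 92.0000
LCL_s = B₃·s̄ = 0.030 × 92.0000 = 2.7600

2.760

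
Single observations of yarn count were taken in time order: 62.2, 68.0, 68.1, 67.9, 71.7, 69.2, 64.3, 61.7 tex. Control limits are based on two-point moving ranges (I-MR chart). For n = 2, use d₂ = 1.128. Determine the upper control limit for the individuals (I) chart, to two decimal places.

74.20

X̄ = (62.2 + 68.0 + 68.1 + 67.9 + 71.7 + 69.2 + 64.3 + 61.7) / 8 = 66.6375
Moving ranges: 5.8, 0.1, 0.2, 3.8, 2.5, 4.9, 2.6; M̄R̄ = 19.9000 / 7 = 2.8429
UCL = X̄ + 3·M̄R̄/d₂ = 66.6375 + 3 × 2.8429 / 1.128 = 74.1983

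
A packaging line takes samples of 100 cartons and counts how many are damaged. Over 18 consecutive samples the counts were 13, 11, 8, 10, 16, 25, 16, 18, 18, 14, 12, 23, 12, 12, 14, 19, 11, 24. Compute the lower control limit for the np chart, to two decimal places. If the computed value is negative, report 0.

p̄ = Σdᵢ / (k·n) = 276 / (18 × 100) = 0.15333
LCL = np̄ − 3·√(np̄(1−p̄)) = 15.3333 − 3 × 3.6031 = 4.5241

4.52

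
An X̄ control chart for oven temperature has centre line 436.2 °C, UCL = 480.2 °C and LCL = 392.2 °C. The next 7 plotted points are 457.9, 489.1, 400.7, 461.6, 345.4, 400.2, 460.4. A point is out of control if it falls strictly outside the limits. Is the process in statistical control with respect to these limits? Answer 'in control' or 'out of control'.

out of control

Compare each point to [392.2, 480.2]: sample 2 = 489.1 > UCL; sample 5 = 345.4 < LCL.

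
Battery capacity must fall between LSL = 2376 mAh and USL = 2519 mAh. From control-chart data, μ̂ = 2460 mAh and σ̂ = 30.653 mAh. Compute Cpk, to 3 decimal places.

0.642

Cpu = (USL − μ̂) / (3σ̂) = (2519 − 2460) / (3 × 30.653) = 0.6416; Cpl = (μ̂ − LSL) / (3σ̂) = (2460 − 2376) / (3 × 30.653) = 0.9135; Cpk = min(Cpu, Cpl) = 0.6416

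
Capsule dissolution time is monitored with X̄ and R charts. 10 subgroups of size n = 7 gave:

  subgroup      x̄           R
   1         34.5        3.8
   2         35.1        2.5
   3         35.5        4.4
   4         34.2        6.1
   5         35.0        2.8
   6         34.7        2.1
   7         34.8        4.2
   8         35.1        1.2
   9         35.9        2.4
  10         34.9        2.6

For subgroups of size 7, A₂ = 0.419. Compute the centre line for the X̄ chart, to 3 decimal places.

34.970

X̄̄ = (34.5 + 35.1 + 35.5 + 34.2 + 35.0 + 34.7 + 34.8 + 35.1 + 35.9 + 34.9) / 10 = 349.7000 / 10 = 34.9700
CL = X̄̄ = 34.9700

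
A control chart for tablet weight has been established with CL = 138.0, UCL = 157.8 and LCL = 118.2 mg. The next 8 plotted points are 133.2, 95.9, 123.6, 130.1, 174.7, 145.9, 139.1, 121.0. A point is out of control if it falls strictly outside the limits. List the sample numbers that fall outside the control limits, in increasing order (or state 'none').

2, 5

Compare each point to [118.2, 157.8]: sample 2 = 95.9 < LCL; sample 5 = 174.7 > UCL.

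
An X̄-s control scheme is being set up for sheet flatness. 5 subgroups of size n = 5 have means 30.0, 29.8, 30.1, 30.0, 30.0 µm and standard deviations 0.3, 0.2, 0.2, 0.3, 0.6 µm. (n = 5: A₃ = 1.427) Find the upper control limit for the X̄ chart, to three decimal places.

30.437

X̄̄ = (30.0 + 29.8 + 30.1 + 30.0 + 30.0) / 5 = 29.9800
s̄ = (0.3 + 0.2 + 0.2 + 0.3 + 0.6) / 5 = 0.3200
UCL = X̄̄ + A₃·s̄ = 29.9800 + 1.427 × 0.3200 = 30.4366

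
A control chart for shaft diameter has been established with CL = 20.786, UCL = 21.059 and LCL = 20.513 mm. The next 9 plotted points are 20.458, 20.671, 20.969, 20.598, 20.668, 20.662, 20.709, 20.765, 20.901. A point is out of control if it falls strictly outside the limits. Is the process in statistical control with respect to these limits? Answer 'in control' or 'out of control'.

out of control

Compare each point to [20.513, 21.059]: sample 1 = 20.458 < LCL.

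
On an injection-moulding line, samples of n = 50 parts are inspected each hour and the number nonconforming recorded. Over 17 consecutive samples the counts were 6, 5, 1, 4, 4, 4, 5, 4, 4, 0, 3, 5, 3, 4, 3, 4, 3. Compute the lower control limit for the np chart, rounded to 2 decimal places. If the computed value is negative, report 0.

p̄ = Σdᵢ / (k·n) = 62 / (17 × 50) = 0.07294
LCL = np̄ − 3·√(np̄(1−p̄)) = 3.6471 − 3 × 1.8388 = -1.8692 → 0 (negative, so LCL = 0)

0.00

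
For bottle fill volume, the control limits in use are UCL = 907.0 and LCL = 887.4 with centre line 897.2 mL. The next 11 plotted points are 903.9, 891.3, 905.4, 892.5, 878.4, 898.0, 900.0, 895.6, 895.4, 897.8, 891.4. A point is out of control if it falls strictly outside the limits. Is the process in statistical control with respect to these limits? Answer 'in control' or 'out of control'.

out of control

Compare each point to [887.4, 907.0]: sample 5 = 878.4 < LCL.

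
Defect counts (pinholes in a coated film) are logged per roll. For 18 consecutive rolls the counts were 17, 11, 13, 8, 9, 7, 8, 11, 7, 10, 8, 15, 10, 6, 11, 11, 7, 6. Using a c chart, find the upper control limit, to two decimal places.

19.08

c̄ = (17 + 11 + 13 + 8 + 9 + 7 + 8 + 11 + 7 + 10 + 8 + 15 + 10 + 6 + 11 + 11 + 7 + 6) / 18 = 175 / 18 = 9.7222
UCL = c̄ + 3√c̄ = 9.7222 + 3 × √9.7222 = 9.7222 + 3 × 3.1180 = 19.0764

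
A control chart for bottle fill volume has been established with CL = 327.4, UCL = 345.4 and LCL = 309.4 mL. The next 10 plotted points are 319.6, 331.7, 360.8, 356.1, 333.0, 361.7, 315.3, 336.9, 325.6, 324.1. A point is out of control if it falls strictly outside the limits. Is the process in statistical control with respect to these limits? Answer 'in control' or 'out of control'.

out of control

Compare each point to [309.4, 345.4]: sample 3 = 360.8 > UCL; sample 4 = 356.1 > UCL; sample 6 = 361.7 > UCL.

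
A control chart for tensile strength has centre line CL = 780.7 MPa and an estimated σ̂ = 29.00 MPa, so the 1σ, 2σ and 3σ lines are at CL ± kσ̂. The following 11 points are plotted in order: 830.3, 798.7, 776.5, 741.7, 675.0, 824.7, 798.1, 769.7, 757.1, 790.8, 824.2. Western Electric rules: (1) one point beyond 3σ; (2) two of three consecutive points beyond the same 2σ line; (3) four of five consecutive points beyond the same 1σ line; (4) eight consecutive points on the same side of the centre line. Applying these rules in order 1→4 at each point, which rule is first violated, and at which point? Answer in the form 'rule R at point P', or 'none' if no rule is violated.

Zone of each point (C = within 1σ̂, B = 1σ̂–2σ̂, A = 2σ̂–3σ̂, * = beyond 3σ̂; sign = side of CL): 1:+B, 2:+C, 3:-C, 4:-B, 5:-*, 6:+B, 7:+C, 8:-C, 9:-C, 10:+C, 11:+B
Rule 1 (one point beyond the 3σ limits) is satisfied at point 5.

rule 1 at point 5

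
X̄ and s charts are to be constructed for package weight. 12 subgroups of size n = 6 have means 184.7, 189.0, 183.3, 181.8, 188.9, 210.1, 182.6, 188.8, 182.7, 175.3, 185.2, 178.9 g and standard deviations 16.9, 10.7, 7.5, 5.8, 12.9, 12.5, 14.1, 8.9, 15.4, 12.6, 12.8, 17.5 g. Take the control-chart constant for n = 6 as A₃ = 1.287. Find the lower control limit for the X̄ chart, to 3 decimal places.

X̄̄ = (184.7 + 189.0 + 183.3 + 181.8 + 188.9 + 210.1 + 182.6 + 188.8 + 182.7 + 175.3 + 185.2 + 178.9) / 12 = 185.9417
s̄ = (16.9 + 10.7 + 7.5 + 5.8 + 12.9 + 12.5 + 14.1 + 8.9 + 15.4 + 12.6 + 12.8 + 17.5) / 12 = 12.3000
LCL = X̄̄ − A₃·s̄ = 185.9417 − 1.287 × 12.3000 = 170.1116

170.112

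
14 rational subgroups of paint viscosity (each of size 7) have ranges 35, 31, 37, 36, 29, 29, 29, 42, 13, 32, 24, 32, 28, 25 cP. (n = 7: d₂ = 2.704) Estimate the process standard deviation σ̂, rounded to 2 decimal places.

R̄ = (35 + 31 + 37 + 36 + 29 + 29 + 29 + 42 + 13 + 32 + 24 + 32 + 28 + 25) / 14 = 30.1429
σ̂ = R̄ / d₂ = 30.1429 / 2.704 = 11.1475

11.15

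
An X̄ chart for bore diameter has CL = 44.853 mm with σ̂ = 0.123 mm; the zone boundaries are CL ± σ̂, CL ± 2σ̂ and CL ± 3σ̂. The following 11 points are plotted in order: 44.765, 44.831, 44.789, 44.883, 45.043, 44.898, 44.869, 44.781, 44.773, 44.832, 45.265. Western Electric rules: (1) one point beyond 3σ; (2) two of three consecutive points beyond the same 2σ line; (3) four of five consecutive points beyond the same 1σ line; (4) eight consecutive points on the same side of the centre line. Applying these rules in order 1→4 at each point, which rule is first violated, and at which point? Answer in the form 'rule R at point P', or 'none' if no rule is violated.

Zone of each point (C = within 1σ̂, B = 1σ̂–2σ̂, A = 2σ̂–3σ̂, * = beyond 3σ̂; sign = side of CL): 1:-C, 2:-C, 3:-C, 4:+C, 5:+B, 6:+C, 7:+C, 8:-C, 9:-C, 10:-C, 11:+*
Rule 1 (one point beyond the 3σ limits) is satisfied at point 11.

rule 1 at point 11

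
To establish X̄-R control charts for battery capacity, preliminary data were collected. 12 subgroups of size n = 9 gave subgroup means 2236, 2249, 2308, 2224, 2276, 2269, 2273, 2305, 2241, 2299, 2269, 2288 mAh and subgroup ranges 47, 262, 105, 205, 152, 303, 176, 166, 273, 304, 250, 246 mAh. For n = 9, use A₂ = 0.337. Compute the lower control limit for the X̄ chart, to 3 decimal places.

2199.851

X̄̄ = (2236 + 2249 + 2308 + 2224 + 2276 + 2269 + 2273 + 2305 + 2241 + 2299 + 2269 + 2288) / 12 = 27237.0000 / 12 = 2269.7500
R̄ = (47 + 262 + 105 + 205 + 152 + 303 + 176 + 166 + 273 + 304 + 250 + 246) / 12 = 2489.0000 / 12 = 207.4167
LCL = X̄̄ − A₂·R̄ = 2269.7500 − 0.337 × 207.4167 = 2199.8506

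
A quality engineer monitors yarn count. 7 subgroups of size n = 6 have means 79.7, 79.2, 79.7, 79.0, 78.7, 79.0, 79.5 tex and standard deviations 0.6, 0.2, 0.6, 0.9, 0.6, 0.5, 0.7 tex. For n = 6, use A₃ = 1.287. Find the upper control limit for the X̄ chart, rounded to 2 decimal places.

80.01

X̄̄ = (79.7 + 79.2 + 79.7 + 79.0 + 78.7 + 79.0 + 79.5) / 7 = 79.2571
s̄ = (0.6 + 0.2 + 0.6 + 0.9 + 0.6 + 0.5 + 0.7) / 7 = 0.5857
UCL = X̄̄ + A₃·s̄ = 79.2571 + 1.287 × 0.5857 = 80.0110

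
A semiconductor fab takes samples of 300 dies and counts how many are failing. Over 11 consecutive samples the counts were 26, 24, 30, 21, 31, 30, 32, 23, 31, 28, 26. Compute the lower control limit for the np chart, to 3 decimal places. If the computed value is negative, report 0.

12.472

p̄ = Σdᵢ / (k·n) = 302 / (11 × 300) = 0.09152
LCL = np̄ − 3·√(np̄(1−p̄)) = 27.4545 − 3 × 4.9942 = 12.4719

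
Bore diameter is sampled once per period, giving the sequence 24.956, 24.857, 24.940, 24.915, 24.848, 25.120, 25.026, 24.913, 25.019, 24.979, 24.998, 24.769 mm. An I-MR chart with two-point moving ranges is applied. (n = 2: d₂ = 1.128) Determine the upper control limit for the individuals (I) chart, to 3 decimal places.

X̄ = (24.956 + 24.857 + 24.940 + 24.915 + 24.848 + 25.120 + 25.026 + 24.913 + 25.019 + 24.979 + 24.998 + 24.769) / 12 = 24.9450
Moving ranges: 0.099, 0.083, 0.025, 0.067, 0.272, 0.094, 0.113, 0.106, 0.040, 0.019, 0.229; M̄R̄ = 1.1470 / 11 = 0.1043
UCL = X̄ + 3·M̄R̄/d₂ = 24.9450 + 3 × 0.1043 / 1.128 = 25.2223

25.222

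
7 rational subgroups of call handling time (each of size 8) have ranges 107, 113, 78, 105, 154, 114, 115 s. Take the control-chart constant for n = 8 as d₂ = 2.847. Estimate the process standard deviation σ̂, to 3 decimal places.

R̄ = (107 + 113 + 78 + 105 + 154 + 114 + 115) / 7 = 112.2857
σ̂ = R̄ / d₂ = 112.2857 / 2.847 = 39.4400

39.440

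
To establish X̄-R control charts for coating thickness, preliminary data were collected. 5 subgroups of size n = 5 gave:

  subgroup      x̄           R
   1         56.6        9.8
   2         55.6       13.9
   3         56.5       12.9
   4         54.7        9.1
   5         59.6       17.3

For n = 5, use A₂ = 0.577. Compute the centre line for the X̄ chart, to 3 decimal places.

56.600

X̄̄ = (56.6 + 55.6 + 56.5 + 54.7 + 59.6) / 5 = 283.0000 / 5 = 56.6000
CL = X̄̄ = 56.6000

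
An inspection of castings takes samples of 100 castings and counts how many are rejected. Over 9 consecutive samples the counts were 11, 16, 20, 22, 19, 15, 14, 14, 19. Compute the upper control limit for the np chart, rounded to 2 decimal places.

p̄ = Σdᵢ / (k·n) = 150 / (9 × 100) = 0.16667
UCL = np̄ + 3·√(np̄(1−p̄)) = 16.6667 + 3 × √(16.6667×0.83333) = 16.6667 + 3 × 3.7268 = 27.8470

27.85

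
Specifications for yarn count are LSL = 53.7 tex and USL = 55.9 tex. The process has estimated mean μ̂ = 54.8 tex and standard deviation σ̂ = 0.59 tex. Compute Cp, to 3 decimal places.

0.621

Cp = (USL − LSL) / (6σ̂) = (55.9 − 53.7) / (6 × 0.59) = 2.2000 / 3.5400 = 0.6215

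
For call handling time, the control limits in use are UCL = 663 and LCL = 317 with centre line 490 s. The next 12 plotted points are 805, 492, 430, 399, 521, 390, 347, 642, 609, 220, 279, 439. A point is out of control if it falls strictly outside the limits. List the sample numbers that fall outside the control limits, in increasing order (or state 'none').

1, 10, 11

Compare each point to [317, 663]: sample 1 = 805 > UCL; sample 10 = 220 < LCL; sample 11 = 279 < LCL.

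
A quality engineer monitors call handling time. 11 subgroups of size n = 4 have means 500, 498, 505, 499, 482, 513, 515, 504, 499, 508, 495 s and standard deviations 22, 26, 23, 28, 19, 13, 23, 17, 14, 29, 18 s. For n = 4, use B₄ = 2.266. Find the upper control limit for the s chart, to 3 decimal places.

s̄ = (22 + 26 + 23 + 28 + 19 + 13 + 23 + 17 + 14 + 29 + 18) / 11 = 21.0909
UCL_s = B₄·s̄ = 2.266 × 21.0909 = 47.7920

47.792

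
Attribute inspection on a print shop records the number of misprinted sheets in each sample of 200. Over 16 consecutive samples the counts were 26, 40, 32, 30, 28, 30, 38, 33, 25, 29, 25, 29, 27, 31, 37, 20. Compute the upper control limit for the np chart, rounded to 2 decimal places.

45.15

p̄ = Σdᵢ / (k·n) = 480 / (16 × 200) = 0.15000
UCL = np̄ + 3·√(np̄(1−p̄)) = 30.0000 + 3 × √(30.0000×0.85000) = 30.0000 + 3 × 5.0498 = 45.1493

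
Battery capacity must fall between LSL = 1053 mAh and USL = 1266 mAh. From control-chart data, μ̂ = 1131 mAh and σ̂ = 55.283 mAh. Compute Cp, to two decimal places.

Cp = (USL − LSL) / (6σ̂) = (1266 − 1053) / (6 × 55.283) = 213.0000 / 331.6980 = 0.6422

0.64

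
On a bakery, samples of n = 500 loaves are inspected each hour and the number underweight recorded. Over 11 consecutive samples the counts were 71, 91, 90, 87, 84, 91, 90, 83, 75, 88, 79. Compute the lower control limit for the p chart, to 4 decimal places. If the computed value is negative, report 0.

0.1186

p̄ = Σdᵢ / (k·n) = 929 / (11 × 500) = 0.16891
LCL = p̄ − 3·√(p̄(1−p̄)/n) = 0.16891 − 3 × 0.01676 = 0.11864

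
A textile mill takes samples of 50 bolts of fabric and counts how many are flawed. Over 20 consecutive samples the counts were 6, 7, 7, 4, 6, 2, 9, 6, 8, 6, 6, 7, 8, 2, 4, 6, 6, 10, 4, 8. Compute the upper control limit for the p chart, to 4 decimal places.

0.2609

p̄ = Σdᵢ / (k·n) = 122 / (20 × 50) = 0.12200
UCL = p̄ + 3·√(p̄(1−p̄)/n) = 0.12200 + 3 × √(0.12200×0.87800/50) = 0.12200 + 3 × 0.04629 = 0.26086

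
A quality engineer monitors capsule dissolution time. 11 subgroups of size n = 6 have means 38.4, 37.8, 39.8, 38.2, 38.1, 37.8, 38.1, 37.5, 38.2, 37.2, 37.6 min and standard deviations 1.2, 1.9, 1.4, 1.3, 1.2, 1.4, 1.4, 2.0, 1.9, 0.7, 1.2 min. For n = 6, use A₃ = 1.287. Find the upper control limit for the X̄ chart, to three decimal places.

39.889

X̄̄ = (38.4 + 37.8 + 39.8 + 38.2 + 38.1 + 37.8 + 38.1 + 37.5 + 38.2 + 37.2 + 37.6) / 11 = 38.0636
s̄ = (1.2 + 1.9 + 1.4 + 1.3 + 1.2 + 1.4 + 1.4 + 2.0 + 1.9 + 0.7 + 1.2) / 11 = 1.4182
UCL = X̄̄ + A₃·s̄ = 38.0636 + 1.287 × 1.4182 = 39.8888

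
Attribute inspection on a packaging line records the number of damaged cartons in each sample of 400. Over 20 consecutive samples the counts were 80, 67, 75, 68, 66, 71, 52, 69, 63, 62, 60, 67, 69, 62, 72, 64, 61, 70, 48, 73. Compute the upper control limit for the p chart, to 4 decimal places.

p̄ = Σdᵢ / (k·n) = 1319 / (20 × 400) = 0.16487
UCL = p̄ + 3·√(p̄(1−p̄)/n) = 0.16487 + 3 × √(0.16487×0.83513/400) = 0.16487 + 3 × 0.01855 = 0.22054

0.2205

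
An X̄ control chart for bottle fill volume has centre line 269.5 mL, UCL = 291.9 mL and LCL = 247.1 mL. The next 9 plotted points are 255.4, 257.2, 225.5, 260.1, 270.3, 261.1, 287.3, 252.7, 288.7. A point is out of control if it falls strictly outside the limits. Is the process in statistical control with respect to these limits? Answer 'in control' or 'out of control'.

out of control

Compare each point to [247.1, 291.9]: sample 3 = 225.5 < LCL.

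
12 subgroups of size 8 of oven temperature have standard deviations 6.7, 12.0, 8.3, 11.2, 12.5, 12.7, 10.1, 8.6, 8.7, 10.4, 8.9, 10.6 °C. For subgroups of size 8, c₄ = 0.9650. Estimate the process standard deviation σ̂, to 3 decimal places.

10.423

s̄ = (6.7 + 12.0 + 8.3 + 11.2 + 12.5 + 12.7 + 10.1 + 8.6 + 8.7 + 10.4 + 8.9 + 10.6) / 12 = 10.0583
σ̂ = s̄ / c₄ = 10.0583 / 0.9650 = 10.4231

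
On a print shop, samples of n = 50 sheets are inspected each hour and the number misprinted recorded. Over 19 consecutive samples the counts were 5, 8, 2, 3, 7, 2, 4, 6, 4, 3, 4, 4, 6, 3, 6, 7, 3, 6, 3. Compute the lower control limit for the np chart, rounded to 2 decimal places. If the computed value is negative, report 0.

0.00

p̄ = Σdᵢ / (k·n) = 86 / (19 × 50) = 0.09053
LCL = np̄ − 3·√(np̄(1−p̄)) = 4.5263 − 3 × 2.0289 = -1.5605 → 0 (negative, so LCL = 0)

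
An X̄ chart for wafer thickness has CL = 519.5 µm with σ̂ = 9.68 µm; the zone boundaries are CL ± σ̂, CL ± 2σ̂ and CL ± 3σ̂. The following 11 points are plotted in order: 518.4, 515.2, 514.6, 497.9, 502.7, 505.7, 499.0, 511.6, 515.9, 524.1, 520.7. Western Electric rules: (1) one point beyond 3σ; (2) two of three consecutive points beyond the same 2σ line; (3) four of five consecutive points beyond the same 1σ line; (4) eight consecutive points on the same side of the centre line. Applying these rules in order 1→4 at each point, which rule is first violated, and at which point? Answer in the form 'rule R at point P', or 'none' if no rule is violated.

Zone of each point (C = within 1σ̂, B = 1σ̂–2σ̂, A = 2σ̂–3σ̂, * = beyond 3σ̂; sign = side of CL): 1:-C, 2:-C, 3:-C, 4:-A, 5:-B, 6:-B, 7:-A, 8:-C, 9:-C, 10:+C, 11:+C
Rule 3 (four of five consecutive points beyond the same 1σ limit) is satisfied at point 7.

rule 3 at point 7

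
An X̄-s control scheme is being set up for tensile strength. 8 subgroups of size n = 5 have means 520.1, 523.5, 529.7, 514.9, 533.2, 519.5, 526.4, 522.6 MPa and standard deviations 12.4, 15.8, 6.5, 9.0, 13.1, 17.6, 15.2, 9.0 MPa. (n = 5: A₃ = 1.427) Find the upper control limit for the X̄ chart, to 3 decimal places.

X̄̄ = (520.1 + 523.5 + 529.7 + 514.9 + 533.2 + 519.5 + 526.4 + 522.6) / 8 = 523.7375
s̄ = (12.4 + 15.8 + 6.5 + 9.0 + 13.1 + 17.6 + 15.2 + 9.0) / 8 = 12.3250
UCL = X̄̄ + A₃·s̄ = 523.7375 + 1.427 × 12.3250 = 541.3253

541.325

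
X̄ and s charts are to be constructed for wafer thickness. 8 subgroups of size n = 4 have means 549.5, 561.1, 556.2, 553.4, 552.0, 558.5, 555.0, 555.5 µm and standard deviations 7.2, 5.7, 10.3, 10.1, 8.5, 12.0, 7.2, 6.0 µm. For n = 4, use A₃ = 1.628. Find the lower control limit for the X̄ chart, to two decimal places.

X̄̄ = (549.5 + 561.1 + 556.2 + 553.4 + 552.0 + 558.5 + 555.0 + 555.5) / 8 = 555.1500
s̄ = (7.2 + 5.7 + 10.3 + 10.1 + 8.5 + 12.0 + 7.2 + 6.0) / 8 = 8.3750
LCL = X̄̄ − A₃·s̄ = 555.1500 − 1.628 × 8.3750 = 541.5155

541.52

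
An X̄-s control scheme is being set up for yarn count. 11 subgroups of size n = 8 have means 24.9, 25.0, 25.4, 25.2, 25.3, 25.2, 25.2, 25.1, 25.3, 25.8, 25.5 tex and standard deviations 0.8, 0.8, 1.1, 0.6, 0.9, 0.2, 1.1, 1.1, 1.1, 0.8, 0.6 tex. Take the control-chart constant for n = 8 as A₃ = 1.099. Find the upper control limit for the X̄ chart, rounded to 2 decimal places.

26.17

X̄̄ = (24.9 + 25.0 + 25.4 + 25.2 + 25.3 + 25.2 + 25.2 + 25.1 + 25.3 + 25.8 + 25.5) / 11 = 25.2636
s̄ = (0.8 + 0.8 + 1.1 + 0.6 + 0.9 + 0.2 + 1.1 + 1.1 + 1.1 + 0.8 + 0.6) / 11 = 0.8273
UCL = X̄̄ + A₃·s̄ = 25.2636 + 1.099 × 0.8273 = 26.1728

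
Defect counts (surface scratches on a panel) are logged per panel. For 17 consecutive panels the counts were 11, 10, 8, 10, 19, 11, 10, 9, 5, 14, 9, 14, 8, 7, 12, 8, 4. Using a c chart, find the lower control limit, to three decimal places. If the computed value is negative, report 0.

c̄ = (11 + 10 + 8 + 10 + 19 + 11 + 10 + 9 + 5 + 14 + 9 + 14 + 8 + 7 + 12 + 8 + 4) / 17 = 169 / 17 = 9.9412
LCL = c̄ − 3√c̄ = 9.9412 − 3 × 3.1530 = 0.4823

0.482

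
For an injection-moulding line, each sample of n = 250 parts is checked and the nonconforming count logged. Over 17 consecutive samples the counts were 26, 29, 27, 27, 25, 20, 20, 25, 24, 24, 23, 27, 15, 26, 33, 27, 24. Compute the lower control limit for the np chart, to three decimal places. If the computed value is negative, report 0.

p̄ = Σdᵢ / (k·n) = 422 / (17 × 250) = 0.09929
LCL = np̄ − 3·√(np̄(1−p̄)) = 24.8235 − 3 × 4.7285 = 10.6380

10.638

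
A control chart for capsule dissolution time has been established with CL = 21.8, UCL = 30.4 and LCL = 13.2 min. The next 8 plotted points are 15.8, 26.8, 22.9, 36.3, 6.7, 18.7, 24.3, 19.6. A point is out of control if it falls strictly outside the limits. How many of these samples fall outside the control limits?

2

Compare each point to [13.2, 30.4]: sample 4 = 36.3 > UCL; sample 5 = 6.7 < LCL.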